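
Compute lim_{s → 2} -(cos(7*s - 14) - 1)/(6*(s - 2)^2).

49/12

Direct substitution gives 0/0.
Apply L'Hôpital: lim (-7*sin(7*s - 14))/(24 - 12*s), still 0/0.
After 2 applications of L'Hôpital's rule the quotient is (-49*cos(7*s - 14))/(-12); substituting s = 2 gives 49/12.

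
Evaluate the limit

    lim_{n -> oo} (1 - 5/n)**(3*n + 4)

Write it as [(1 - 5/n)^n]^(3) · (1 - 5/n)^(4). The bracketed term tends to e^(-5) and the second factor to 1, so the limit is e^(-15).

e^(-15)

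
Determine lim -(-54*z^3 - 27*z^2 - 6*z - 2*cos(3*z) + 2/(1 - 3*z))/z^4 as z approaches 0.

-621/4

Substitution gives 0/0 (the numerator vanishes to order 4).
Expand each term to order z^4: the coefficient of z^4 in -2·cos(3z) is -27/4 and in 2·1/(1 - 3z) is 162.
Lower-order terms cancel with the polynomial part, so the numerator is (621/4)·z^4 + o(z^4), and the limit is (621/4)/(-1) = -621/4.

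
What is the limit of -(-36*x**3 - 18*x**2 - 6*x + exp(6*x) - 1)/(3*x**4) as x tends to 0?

Direct substitution gives 0/0.
Apply L'Hôpital: lim (-108*x^2 - 36*x + 6*e^(6*x) - 6)/(-12*x^3), still 0/0.
Apply L'Hôpital: lim (-216*x + 36*e^(6*x) - 36)/(-36*x^2), still 0/0.
Apply L'Hôpital: lim (216*e^(6*x) - 216)/(-72*x), still 0/0.
After 4 applications of L'Hôpital's rule the quotient is (1296*e^(6*x))/(-72); substituting x = 0 gives -18.

-18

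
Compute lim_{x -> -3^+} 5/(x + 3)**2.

As x → -3⁺, (x + 3) → 0⁺, so (x + 3)^2 → 0⁺ and 5/(x + 3)^2 → ∞.

∞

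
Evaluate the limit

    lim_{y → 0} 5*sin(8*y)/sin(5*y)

Substitution gives 0/0.
Divide numerator and denominator by y: sin(8y)/y → 8 and sin(5y)/y → 5, so the limit is 5·8/5 = 8.

8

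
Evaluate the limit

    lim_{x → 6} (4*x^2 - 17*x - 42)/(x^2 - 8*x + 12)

Since x = 6 makes numerator and denominator zero, (x - 6) divides both.
Cancelling it gives (4*x + 7)/(x - 2); now plug in x = 6 to get 31/4.

31/4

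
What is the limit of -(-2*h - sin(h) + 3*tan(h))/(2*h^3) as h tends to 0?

-7/12

Substitution gives 0/0 (the numerator vanishes to order 3).
Expand each term to order h^3: the coefficient of h^3 in −sin(h) is 1/6 and in 3·tan(h) is 1.
Lower-order terms cancel with the polynomial part, so the numerator is (7/6)·h^3 + o(h^3), and the limit is (7/6)/(-2) = -7/12.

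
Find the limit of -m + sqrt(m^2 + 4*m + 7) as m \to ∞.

2

An ∞ − ∞ form. Rationalising with the conjugate, the difference becomes (4m + 7) / (√(m^2 + 4*m + 7) + m).
For large m the denominator behaves like 2·m, so the quotient tends to 4/2 = 2.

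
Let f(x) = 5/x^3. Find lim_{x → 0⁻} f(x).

As x → 0⁻, (x) → 0⁻, so (x)^3 → 0⁻ and 5/(x)^3 → -∞.

-∞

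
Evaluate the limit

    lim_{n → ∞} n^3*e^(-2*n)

0

Write as n^3/e^{2n}, an ∞/∞ form.
Exponential growth dominates any polynomial, so repeated L'Hôpital (or the standard result) gives 0.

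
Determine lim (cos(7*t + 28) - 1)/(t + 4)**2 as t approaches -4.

Direct substitution gives 0/0.
Apply L'Hôpital: lim (-7*sin(7*t + 28))/(2*t + 8), still 0/0.
After 2 applications of L'Hôpital's rule the quotient is (-49*cos(7*t + 28))/(2); substituting t = -4 gives -49/2.

-49/2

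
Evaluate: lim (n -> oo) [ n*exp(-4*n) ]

Write as n^1/e^{4n}, an ∞/∞ form.
Exponential growth dominates any polynomial, so repeated L'Hôpital (or the standard result) gives 0.

0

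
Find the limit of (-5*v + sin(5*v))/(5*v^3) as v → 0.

Direct substitution gives 0/0.
Apply L'Hôpital: lim (5*cos(5*v) - 5)/(15*v^2), still 0/0.
Apply L'Hôpital: lim (-25*sin(5*v))/(30*v), still 0/0.
After 3 applications of L'Hôpital's rule the quotient is (-125*cos(5*v))/(30); substituting v = 0 gives -25/6.

-25/6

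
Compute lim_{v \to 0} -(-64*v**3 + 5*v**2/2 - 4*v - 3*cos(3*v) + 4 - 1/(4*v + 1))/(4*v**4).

2129/32

Substitution gives 0/0; apply L'Hôpital's rule 4 times.
After differentiating numerator and denominator 4 times the quotient is (-243*cos(3*v) - 6144/(4*v + 1)^5)/(-96); at v = 0 this is 2129/32.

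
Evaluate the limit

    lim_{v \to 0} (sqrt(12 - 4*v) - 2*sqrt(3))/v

-√(3)/3

Substitution gives 0/0. Multiply numerator and denominator by the conjugate √(12 - 4v) + √12.
The numerator becomes (12 - 4v) − 12 = -4v, so the expression simplifies to -4/(√(12 - 4v) + √12).
Letting v → 0 gives -4/(2√12) = -√(3)/3.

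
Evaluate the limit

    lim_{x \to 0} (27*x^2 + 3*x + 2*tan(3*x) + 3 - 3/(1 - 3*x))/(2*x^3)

Substitution gives 0/0; apply L'Hôpital's rule 3 times.
After differentiating numerator and denominator 3 times the quotient is (324*tan(3*x)^2/cos(3*x)^2 + 108/cos(3*x)^2 - 486/(3*x - 1)^4)/(12); at x = 0 this is -63/2.

-63/2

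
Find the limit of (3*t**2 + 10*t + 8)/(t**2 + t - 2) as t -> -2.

At t = -2 both the top and bottom vanish — a removable singularity. Factoring out (t + 2) from each leaves (3*t + 4)/(t - 1), which at t = -2 equals 2/3.

2/3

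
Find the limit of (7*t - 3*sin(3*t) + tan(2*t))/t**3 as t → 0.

Substitution gives 0/0; apply L'Hôpital's rule 3 times.
After differentiating numerator and denominator 3 times the quotient is (81*cos(3*t) + 48*tan(2*t)^4 + 64*tan(2*t)^2 + 16)/(6); at t = 0 this is 97/6.

97/6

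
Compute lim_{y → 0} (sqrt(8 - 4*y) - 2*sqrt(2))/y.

Substitution gives 0/0. Multiply numerator and denominator by the conjugate √(8 - 4y) + √8.
The numerator becomes (8 - 4y) − 8 = -4y, so the expression simplifies to -4/(√(8 - 4y) + √8).
Letting y → 0 gives -4/(2√8) = -√(2)/2.

-√(2)/2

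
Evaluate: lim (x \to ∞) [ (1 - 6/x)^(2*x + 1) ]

e^(-12)

The base → 1 and the exponent → ∞: a 1^∞ form.
Take logarithms: (2x + 1)·ln(1 - 6/x). Since ln(1+u) ~ u for small u, this behaves like (2x)·(-6/x) → -12.
So the limit is e^(-12).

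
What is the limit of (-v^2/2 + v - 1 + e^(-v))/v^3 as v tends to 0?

Direct substitution gives 0/0.
Apply L'Hôpital: lim (-v + 1 - e^(-v))/(3*v^2), still 0/0.
Apply L'Hôpital: lim (-1 + e^(-v))/(6*v), still 0/0.
After 3 applications of L'Hôpital's rule the quotient is (-e^(-v))/(6); substituting v = 0 gives -1/6.

-1/6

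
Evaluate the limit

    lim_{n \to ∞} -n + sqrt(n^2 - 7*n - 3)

-7/2

An ∞ − ∞ form. Rationalising with the conjugate, the difference becomes (-7n - 3) / (√(n^2 - 7*n - 3) + n).
For large n the denominator behaves like 2·n, so the quotient tends to -7/2 = -7/2.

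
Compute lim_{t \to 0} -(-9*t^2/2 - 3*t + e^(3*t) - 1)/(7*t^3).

-9/14

Direct substitution gives 0/0.
Apply L'Hôpital: lim (-9*t + 3*e^(3*t) - 3)/(-21*t^2), still 0/0.
Apply L'Hôpital: lim (9*e^(3*t) - 9)/(-42*t), still 0/0.
After 3 applications of L'Hôpital's rule the quotient is (27*e^(3*t))/(-42); substituting t = 0 gives -9/14.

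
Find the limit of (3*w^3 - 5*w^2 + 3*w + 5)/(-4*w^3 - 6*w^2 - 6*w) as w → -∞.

Numerator and denominator both have degree 3.
Dividing every term by w^3, all lower-order terms vanish and the limit is the ratio of leading coefficients, 3/(-4) = -3/4.

-3/4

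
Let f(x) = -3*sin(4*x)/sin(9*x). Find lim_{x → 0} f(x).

-4/3

Substitution gives 0/0.
Divide numerator and denominator by x: sin(4x)/x → 4 and sin(9x)/x → 9, so the limit is -3·4/9 = -4/3.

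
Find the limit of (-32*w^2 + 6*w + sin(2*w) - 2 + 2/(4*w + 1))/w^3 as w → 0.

Substitution gives 0/0 (the numerator vanishes to order 3).
Expand each term to order w^3: the coefficient of w^3 in sin(2w) is -4/3 and in 2·1/(1 + 4w) is -128.
Lower-order terms cancel with the polynomial part, so the numerator is (-388/3)·w^3 + o(w^3), and the limit is (-388/3)/(1) = -388/3.

-388/3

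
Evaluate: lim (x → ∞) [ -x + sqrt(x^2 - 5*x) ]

-5/2

This has the form ∞ − ∞. Multiply and divide by the conjugate √(x^2 - 5*x) + x.
That gives (-5x) / (√(x^2 - 5*x) + x).
Divide numerator and denominator by x: the limit is -5/(2·1) = -5/2.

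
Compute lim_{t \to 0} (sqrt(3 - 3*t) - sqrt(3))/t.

A 0/0 form; rationalise with √(3 - 3t) + √3. This collapses the numerator to -3t, leaving -3/(√(3 - 3t) + √3) → -3/(2√3) = -√(3)/2.

-√(3)/2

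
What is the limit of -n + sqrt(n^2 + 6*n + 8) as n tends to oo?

An ∞ − ∞ form. Rationalising with the conjugate, the difference becomes (6n + 8) / (√(n^2 + 6*n + 8) + n).
For large n the denominator behaves like 2·n, so the quotient tends to 6/2 = 3.

3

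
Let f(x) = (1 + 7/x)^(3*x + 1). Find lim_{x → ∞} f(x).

e^(21)

Let L be the limit and take ln: ln L = lim (3x + 1)·ln(1 + 7/x) = lim (3x + 1)·(7/x + O(1/x²)) = 21.
Hence L = e^(21).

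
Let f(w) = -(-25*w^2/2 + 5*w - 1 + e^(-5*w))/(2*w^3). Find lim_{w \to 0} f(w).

Direct substitution gives 0/0.
Apply L'Hôpital: lim (-25*w + 5 - 5*e^(-5*w))/(-6*w^2), still 0/0.
Apply L'Hôpital: lim (-25 + 25*e^(-5*w))/(-12*w), still 0/0.
After 3 applications of L'Hôpital's rule the quotient is (-125*e^(-5*w))/(-12); substituting w = 0 gives 125/12.

125/12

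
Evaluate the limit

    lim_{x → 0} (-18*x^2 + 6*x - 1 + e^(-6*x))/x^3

Direct substitution gives 0/0.
Apply L'Hôpital: lim (-36*x + 6 - 6*e^(-6*x))/(3*x^2), still 0/0.
Apply L'Hôpital: lim (-36 + 36*e^(-6*x))/(6*x), still 0/0.
After 3 applications of L'Hôpital's rule the quotient is (-216*e^(-6*x))/(6); substituting x = 0 gives -36.

-36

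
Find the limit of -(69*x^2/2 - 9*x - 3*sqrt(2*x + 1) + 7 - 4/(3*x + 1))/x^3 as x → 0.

Substitution gives 0/0; apply L'Hôpital's rule 3 times.
After differentiating numerator and denominator 3 times the quotient is (648/(3*x + 1)^4 - 9/(2*x + 1)^(5/2))/(-6); at x = 0 this is -213/2.

-213/2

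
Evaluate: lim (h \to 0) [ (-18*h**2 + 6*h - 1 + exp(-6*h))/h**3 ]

Direct substitution gives 0/0.
Apply L'Hôpital: lim (-36*h + 6 - 6*e^(-6*h))/(3*h^2), still 0/0.
Apply L'Hôpital: lim (-36 + 36*e^(-6*h))/(6*h), still 0/0.
After 3 applications of L'Hôpital's rule the quotient is (-216*e^(-6*h))/(6); substituting h = 0 gives -36.

-36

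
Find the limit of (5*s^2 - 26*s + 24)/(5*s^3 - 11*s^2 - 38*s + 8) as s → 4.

Direct substitution gives 0/0, so factor. Both numerator and denominator have (s - 4) as a factor.
After cancelling, the expression reduces to (5*s - 6)/(5*s^2 + 9*s - 2).
Substituting s = 4 gives 7/57.

7/57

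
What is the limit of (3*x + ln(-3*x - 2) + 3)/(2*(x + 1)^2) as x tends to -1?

Direct substitution gives 0/0.
Apply L'Hôpital: lim (3 - 3/(-3*x - 2))/(4*x + 4), still 0/0.
After 2 applications of L'Hôpital's rule the quotient is (-9/(-3*x - 2)^2)/(4); substituting x = -1 gives -9/4.

-9/4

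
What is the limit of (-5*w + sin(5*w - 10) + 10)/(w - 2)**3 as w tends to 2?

Direct substitution gives 0/0.
Apply L'Hôpital: lim (5*cos(5*w - 10) - 5)/(3*(w - 2)^2), still 0/0.
Apply L'Hôpital: lim (-25*sin(5*w - 10))/(6*w - 12), still 0/0.
After 3 applications of L'Hôpital's rule the quotient is (-125*cos(5*w - 10))/(6); substituting w = 2 gives -125/6.

-125/6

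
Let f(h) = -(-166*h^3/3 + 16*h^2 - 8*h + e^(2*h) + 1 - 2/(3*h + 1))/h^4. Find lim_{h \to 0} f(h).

484/3

Substitution gives 0/0; apply L'Hôpital's rule 4 times.
After differentiating numerator and denominator 4 times the quotient is (16*e^(2*h) - 3888/(3*h + 1)^5)/(-24); at h = 0 this is 484/3.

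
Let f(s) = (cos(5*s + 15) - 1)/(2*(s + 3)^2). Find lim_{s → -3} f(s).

-25/4

Direct substitution gives 0/0.
Apply L'Hôpital: lim (-5*sin(5*s + 15))/(4*s + 12), still 0/0.
After 2 applications of L'Hôpital's rule the quotient is (-25*cos(5*s + 15))/(4); substituting s = -3 gives -25/4.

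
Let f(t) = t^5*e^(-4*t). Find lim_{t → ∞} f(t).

Write as t^5/e^{4t}, an ∞/∞ form.
Exponential growth dominates any polynomial, so repeated L'Hôpital (or the standard result) gives 0.

0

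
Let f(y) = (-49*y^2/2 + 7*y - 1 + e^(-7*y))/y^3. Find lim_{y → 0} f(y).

-343/6

Direct substitution gives 0/0.
Apply L'Hôpital: lim (-49*y + 7 - 7*e^(-7*y))/(3*y^2), still 0/0.
Apply L'Hôpital: lim (-49 + 49*e^(-7*y))/(6*y), still 0/0.
After 3 applications of L'Hôpital's rule the quotient is (-343*e^(-7*y))/(6); substituting y = 0 gives -343/6.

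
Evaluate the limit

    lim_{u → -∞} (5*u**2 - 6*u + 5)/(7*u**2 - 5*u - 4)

5/7

Numerator and denominator both have degree 2.
Dividing every term by u^2, all lower-order terms vanish and the limit is the ratio of leading coefficients, 5/(7) = 5/7.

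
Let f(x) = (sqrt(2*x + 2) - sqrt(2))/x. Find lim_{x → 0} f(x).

Substitution gives 0/0. Multiply numerator and denominator by the conjugate √(2 + 2x) + √2.
The numerator becomes (2 + 2x) − 2 = 2x, so the expression simplifies to 2/(√(2 + 2x) + √2).
Letting x → 0 gives 2/(2√2) = √(2)/2.

√(2)/2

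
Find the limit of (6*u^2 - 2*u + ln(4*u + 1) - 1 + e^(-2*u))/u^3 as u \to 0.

Substitution gives 0/0; apply L'Hôpital's rule 3 times.
After differentiating numerator and denominator 3 times the quotient is (-8*e^(-2*u) + 128/(4*u + 1)^3)/(6); at u = 0 this is 20.

20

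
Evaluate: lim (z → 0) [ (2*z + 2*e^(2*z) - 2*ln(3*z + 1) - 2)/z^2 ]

Substitution gives 0/0 (the numerator vanishes to order 2).
Expand each term to order z^2: the coefficient of z^2 in 2·e^(2z) is 4 and in -2·ln(1 + 3z) is 9.
Lower-order terms cancel with the polynomial part, so the numerator is (13)·z^2 + o(z^2), and the limit is (13)/(1) = 13.

13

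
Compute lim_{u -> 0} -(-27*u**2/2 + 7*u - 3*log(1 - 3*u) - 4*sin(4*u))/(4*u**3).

-209/12

Substitution gives 0/0; apply L'Hôpital's rule 3 times.
After differentiating numerator and denominator 3 times the quotient is (256*cos(4*u) - 162/(3*u - 1)^3)/(-24); at u = 0 this is -209/12.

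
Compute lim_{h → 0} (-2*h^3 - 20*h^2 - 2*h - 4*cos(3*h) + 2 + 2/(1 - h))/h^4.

Substitution gives 0/0 (the numerator vanishes to order 4).
Expand each term to order h^4: the coefficient of h^4 in 2·1/(1 - h) is 2 and in -4·cos(3h) is -27/2.
Lower-order terms cancel with the polynomial part, so the numerator is (-23/2)·h^4 + o(h^4), and the limit is (-23/2)/(1) = -23/2.

-23/2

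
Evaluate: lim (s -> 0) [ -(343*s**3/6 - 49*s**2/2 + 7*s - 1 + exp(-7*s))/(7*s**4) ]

Direct substitution gives 0/0.
Apply L'Hôpital: lim (343*s^2/2 - 49*s + 7 - 7*e^(-7*s))/(-28*s^3), still 0/0.
Apply L'Hôpital: lim (343*s - 49 + 49*e^(-7*s))/(-84*s^2), still 0/0.
Apply L'Hôpital: lim (343 - 343*e^(-7*s))/(-168*s), still 0/0.
After 4 applications of L'Hôpital's rule the quotient is (2401*e^(-7*s))/(-168); substituting s = 0 gives -343/24.

-343/24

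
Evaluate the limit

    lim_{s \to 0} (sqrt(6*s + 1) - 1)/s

3

A 0/0 form; rationalise with √(1 + 6s) + √1. This collapses the numerator to 6s, leaving 6/(√(1 + 6s) + √1) → 6/(2√1) = 3.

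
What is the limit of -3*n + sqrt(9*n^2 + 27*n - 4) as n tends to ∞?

An ∞ − ∞ form. Rationalising with the conjugate, the difference becomes (27n - 4) / (√(9*n^2 + 27*n - 4) + 3n).
For large n the denominator behaves like 2·3n, so the quotient tends to 27/6 = 9/2.

9/2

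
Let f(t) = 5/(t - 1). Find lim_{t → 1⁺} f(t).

As t → 1⁺, (t - 1) → 0⁺, so (t - 1)^1 → 0⁺ and 5/(t - 1)^1 → ∞.

∞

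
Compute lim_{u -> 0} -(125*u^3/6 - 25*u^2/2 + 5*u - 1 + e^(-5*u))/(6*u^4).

Direct substitution gives 0/0.
Apply L'Hôpital: lim (125*u^2/2 - 25*u + 5 - 5*e^(-5*u))/(-24*u^3), still 0/0.
Apply L'Hôpital: lim (125*u - 25 + 25*e^(-5*u))/(-72*u^2), still 0/0.
Apply L'Hôpital: lim (125 - 125*e^(-5*u))/(-144*u), still 0/0.
After 4 applications of L'Hôpital's rule the quotient is (625*e^(-5*u))/(-144); substituting u = 0 gives -625/144.

-625/144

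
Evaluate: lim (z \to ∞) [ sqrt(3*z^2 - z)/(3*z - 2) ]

For large |z|, √(3*z^2 - z) ≈ √3·|z| and the denominator ≈ 3z.
Since z → +∞, |z| = z, giving √3/(3) = √(3)/3.

√(3)/3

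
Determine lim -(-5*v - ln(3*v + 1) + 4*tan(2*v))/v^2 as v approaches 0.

-9/2

Substitution gives 0/0; apply L'Hôpital's rule 2 times.
After differentiating numerator and denominator 2 times the quotient is (32*tan(2*v)/cos(2*v)^2 + 9/(3*v + 1)^2)/(-2); at v = 0 this is -9/2.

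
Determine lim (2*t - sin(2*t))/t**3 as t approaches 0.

Direct substitution gives 0/0.
Apply L'Hôpital: lim (2 - 2*cos(2*t))/(3*t^2), still 0/0.
Apply L'Hôpital: lim (4*sin(2*t))/(6*t), still 0/0.
After 3 applications of L'Hôpital's rule the quotient is (8*cos(2*t))/(6); substituting t = 0 gives 4/3.

4/3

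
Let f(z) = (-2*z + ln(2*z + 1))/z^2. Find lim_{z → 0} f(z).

-2

Direct substitution gives 0/0.
Apply L'Hôpital: lim (-2 + 2/(2*z + 1))/(2*z), still 0/0.
After 2 applications of L'Hôpital's rule the quotient is (-4/(2*z + 1)^2)/(2); substituting z = 0 gives -2.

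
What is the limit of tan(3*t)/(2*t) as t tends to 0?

Substitution gives 0/0.
Since tan(u)/u → 1 as u → 0, tan(3t)/(3t) → 1 and the limit is 3/2.

3/2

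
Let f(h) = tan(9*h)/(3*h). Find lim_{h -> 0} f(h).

Substitution gives 0/0.
Since tan(u)/u → 1 as u → 0, tan(9h)/(9h) → 1 and the limit is 9/3 = 3.

3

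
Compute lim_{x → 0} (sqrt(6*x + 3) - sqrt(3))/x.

A 0/0 form; rationalise with √(3 + 6x) + √3. This collapses the numerator to 6x, leaving 6/(√(3 + 6x) + √3) → 6/(2√3) = √(3).

√(3)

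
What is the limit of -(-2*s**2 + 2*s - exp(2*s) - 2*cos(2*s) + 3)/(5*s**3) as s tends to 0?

4/15

Substitution gives 0/0 (the numerator vanishes to order 3).
Expand each term to order s^3: the coefficient of s^3 in -2·cos(2s) is 0 and in −e^(2s) is -4/3.
Lower-order terms cancel with the polynomial part, so the numerator is (-4/3)·s^3 + o(s^3), and the limit is (-4/3)/(-5) = 4/15.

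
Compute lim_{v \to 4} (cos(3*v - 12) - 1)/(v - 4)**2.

-9/2

Direct substitution gives 0/0.
Apply L'Hôpital: lim (-3*sin(3*v - 12))/(2*v - 8), still 0/0.
After 2 applications of L'Hôpital's rule the quotient is (-9*cos(3*v - 12))/(2); substituting v = 4 gives -9/2.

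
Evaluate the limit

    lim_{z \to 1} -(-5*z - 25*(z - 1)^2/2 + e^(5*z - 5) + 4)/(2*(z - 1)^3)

-125/12

Direct substitution gives 0/0.
Apply L'Hôpital: lim (-25*z + 5*e^(5*z - 5) + 20)/(-6*(z - 1)^2), still 0/0.
Apply L'Hôpital: lim (25*e^(5*z - 5) - 25)/(12 - 12*z), still 0/0.
After 3 applications of L'Hôpital's rule the quotient is (125*e^(5*z - 5))/(-12); substituting z = 1 gives -125/12.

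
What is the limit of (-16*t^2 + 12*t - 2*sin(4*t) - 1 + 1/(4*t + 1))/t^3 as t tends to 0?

Substitution gives 0/0 (the numerator vanishes to order 3).
Expand each term to order t^3: the coefficient of t^3 in -2·sin(4t) is 64/3 and in 1/(1 + 4t) is -64.
Lower-order terms cancel with the polynomial part, so the numerator is (-128/3)·t^3 + o(t^3), and the limit is (-128/3)/(1) = -128/3.

-128/3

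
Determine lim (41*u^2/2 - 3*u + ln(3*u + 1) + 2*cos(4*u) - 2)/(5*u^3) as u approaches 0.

9/5

Substitution gives 0/0; apply L'Hôpital's rule 3 times.
After differentiating numerator and denominator 3 times the quotient is (128*sin(4*u) + 54/(3*u + 1)^3)/(30); at u = 0 this is 9/5.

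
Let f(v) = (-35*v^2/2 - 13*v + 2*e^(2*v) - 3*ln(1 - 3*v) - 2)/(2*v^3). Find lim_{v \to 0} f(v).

89/6

Substitution gives 0/0; apply L'Hôpital's rule 3 times.
After differentiating numerator and denominator 3 times the quotient is (16*e^(2*v) - 162/(3*v - 1)^3)/(12); at v = 0 this is 89/6.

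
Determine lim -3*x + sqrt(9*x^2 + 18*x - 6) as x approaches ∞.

3

This has the form ∞ − ∞. Multiply and divide by the conjugate √(9*x^2 + 18*x - 6) + 3x.
That gives (18x - 6) / (√(9*x^2 + 18*x - 6) + 3x).
Divide numerator and denominator by x: the limit is 18/(2·3) = 3.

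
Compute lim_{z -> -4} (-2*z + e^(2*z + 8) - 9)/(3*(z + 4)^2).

Direct substitution gives 0/0.
Apply L'Hôpital: lim (2*e^(2*z + 8) - 2)/(6*z + 24), still 0/0.
After 2 applications of L'Hôpital's rule the quotient is (4*e^(2*z + 8))/(6); substituting z = -4 gives 2/3.

2/3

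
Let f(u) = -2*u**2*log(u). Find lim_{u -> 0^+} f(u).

This is a 0·(−∞) form. Rewrite as -2·ln(u) / u^(−2) and apply L'Hôpital:
the derivative quotient is -2·(1/u) / (−2·u^(−3)) = (2/2)·u^2 → 0.

0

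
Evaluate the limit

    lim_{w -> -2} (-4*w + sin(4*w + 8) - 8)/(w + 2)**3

Direct substitution gives 0/0.
Apply L'Hôpital: lim (4*cos(4*w + 8) - 4)/(3*(w + 2)^2), still 0/0.
Apply L'Hôpital: lim (-16*sin(4*w + 8))/(6*w + 12), still 0/0.
After 3 applications of L'Hôpital's rule the quotient is (-64*cos(4*w + 8))/(6); substituting w = -2 gives -32/3.

-32/3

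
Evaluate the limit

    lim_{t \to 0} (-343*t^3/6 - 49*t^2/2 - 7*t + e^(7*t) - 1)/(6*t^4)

2401/144

Direct substitution gives 0/0.
Apply L'Hôpital: lim (-343*t^2/2 - 49*t + 7*e^(7*t) - 7)/(24*t^3), still 0/0.
Apply L'Hôpital: lim (-343*t + 49*e^(7*t) - 49)/(72*t^2), still 0/0.
Apply L'Hôpital: lim (343*e^(7*t) - 343)/(144*t), still 0/0.
After 4 applications of L'Hôpital's rule the quotient is (2401*e^(7*t))/(144); substituting t = 0 gives 2401/144.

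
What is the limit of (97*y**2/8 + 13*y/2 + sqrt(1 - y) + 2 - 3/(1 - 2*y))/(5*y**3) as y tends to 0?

Substitution gives 0/0; apply L'Hôpital's rule 3 times.
After differentiating numerator and denominator 3 times the quotient is (-144/(2*y - 1)^4 - 3/(8*(1 - y)^(5/2)))/(30); at y = 0 this is -77/16.

-77/16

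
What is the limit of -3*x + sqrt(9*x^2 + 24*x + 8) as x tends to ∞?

This has the form ∞ − ∞. Multiply and divide by the conjugate √(9*x^2 + 24*x + 8) + 3x.
That gives (24x + 8) / (√(9*x^2 + 24*x + 8) + 3x).
Divide numerator and denominator by x: the limit is 24/(2·3) = 4.

4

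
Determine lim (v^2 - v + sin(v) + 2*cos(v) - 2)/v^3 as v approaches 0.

-1/6

Substitution gives 0/0 (the numerator vanishes to order 3).
Expand each term to order v^3: the coefficient of v^3 in 2·cos(v) is 0 and in sin(v) is -1/6.
Lower-order terms cancel with the polynomial part, so the numerator is (-1/6)·v^3 + o(v^3), and the limit is (-1/6)/(1) = -1/6.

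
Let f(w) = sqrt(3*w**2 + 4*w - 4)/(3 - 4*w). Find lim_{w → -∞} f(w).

For large |w|, √(3*w^2 + 4*w - 4) ≈ √3·|w| and the denominator ≈ -4w.
Since w → −∞, |w| = −w, giving −√3/(-4) = √(3)/4.

√(3)/4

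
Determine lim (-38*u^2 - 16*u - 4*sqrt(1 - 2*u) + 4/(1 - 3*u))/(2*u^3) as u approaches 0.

Substitution gives 0/0; apply L'Hôpital's rule 3 times.
After differentiating numerator and denominator 3 times the quotient is (648/(3*u - 1)^4 + 12/(1 - 2*u)^(5/2))/(12); at u = 0 this is 55.

55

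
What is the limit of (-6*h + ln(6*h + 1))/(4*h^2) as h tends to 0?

-9/2

Direct substitution gives 0/0.
Apply L'Hôpital: lim (-6 + 6/(6*h + 1))/(8*h), still 0/0.
After 2 applications of L'Hôpital's rule the quotient is (-36/(6*h + 1)^2)/(8); substituting h = 0 gives -9/2.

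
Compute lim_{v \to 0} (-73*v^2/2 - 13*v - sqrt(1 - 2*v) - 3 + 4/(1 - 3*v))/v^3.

Substitution gives 0/0 (the numerator vanishes to order 3).
Expand each term to order v^3: the coefficient of v^3 in 4·1/(1 - 3v) is 108 and in −√(1 - 2v) is 1/2.
Lower-order terms cancel with the polynomial part, so the numerator is (217/2)·v^3 + o(v^3), and the limit is (217/2)/(1) = 217/2.

217/2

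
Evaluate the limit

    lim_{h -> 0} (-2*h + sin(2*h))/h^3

-4/3

Direct substitution gives 0/0.
Apply L'Hôpital: lim (2*cos(2*h) - 2)/(3*h^2), still 0/0.
Apply L'Hôpital: lim (-4*sin(2*h))/(6*h), still 0/0.
After 3 applications of L'Hôpital's rule the quotient is (-8*cos(2*h))/(6); substituting h = 0 gives -4/3.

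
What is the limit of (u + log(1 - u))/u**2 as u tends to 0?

-1/2

Direct substitution gives 0/0.
Apply L'Hôpital: lim (1 - 1/(1 - u))/(2*u), still 0/0.
After 2 applications of L'Hôpital's rule the quotient is (-1/(1 - u)^2)/(2); substituting u = 0 gives -1/2.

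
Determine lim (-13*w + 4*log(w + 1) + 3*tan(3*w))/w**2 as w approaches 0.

Substitution gives 0/0; apply L'Hôpital's rule 2 times.
After differentiating numerator and denominator 2 times the quotient is (54*tan(3*w)/cos(3*w)^2 - 4/(w + 1)^2)/(2); at w = 0 this is -2.

-2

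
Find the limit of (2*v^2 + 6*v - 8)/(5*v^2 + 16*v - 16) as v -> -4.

5/12

At v = -4 both the top and bottom vanish — a removable singularity. Factoring out (v + 4) from each leaves (2*v - 2)/(5*v - 4), which at v = -4 equals 5/12.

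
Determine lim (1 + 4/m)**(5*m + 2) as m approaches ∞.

Let L be the limit and take ln: ln L = lim (5m + 2)·ln(1 + 4/m) = lim (5m + 2)·(4/m + O(1/m²)) = 20.
Hence L = e^(20).

e^(20)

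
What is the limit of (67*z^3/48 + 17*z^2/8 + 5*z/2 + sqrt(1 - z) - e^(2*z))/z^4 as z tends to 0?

Substitution gives 0/0 (the numerator vanishes to order 4).
Expand each term to order z^4: the coefficient of z^4 in −e^(2z) is -2/3 and in √(1 - z) is -5/128.
Lower-order terms cancel with the polynomial part, so the numerator is (-271/384)·z^4 + o(z^4), and the limit is (-271/384)/(1) = -271/384.

-271/384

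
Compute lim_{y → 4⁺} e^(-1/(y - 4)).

0

As y → 4⁺, -1/(y - 4) → −∞, so e^(-1/(y - 4)) → 0.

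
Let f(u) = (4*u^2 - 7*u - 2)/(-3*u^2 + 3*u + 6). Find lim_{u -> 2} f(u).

Direct substitution gives 0/0, so factor. Both numerator and denominator have (u - 2) as a factor.
After cancelling, the expression reduces to (4*u + 1)/(-3*u - 3).
Substituting u = 2 gives -1.

-1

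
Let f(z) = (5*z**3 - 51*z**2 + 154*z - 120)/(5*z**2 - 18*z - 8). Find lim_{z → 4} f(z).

-7/11

At z = 4 both the top and bottom vanish — a removable singularity. Factoring out (z - 4) from each leaves (5*z^2 - 31*z + 30)/(5*z + 2), which at z = 4 equals -7/11.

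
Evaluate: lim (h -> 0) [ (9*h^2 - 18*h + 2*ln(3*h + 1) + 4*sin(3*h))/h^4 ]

Substitution gives 0/0 (the numerator vanishes to order 4).
Expand each term to order h^4: the coefficient of h^4 in 4·sin(3h) is 0 and in 2·ln(1 + 3h) is -81/2.
Lower-order terms cancel with the polynomial part, so the numerator is (-81/2)·h^4 + o(h^4), and the limit is (-81/2)/(1) = -81/2.

-81/2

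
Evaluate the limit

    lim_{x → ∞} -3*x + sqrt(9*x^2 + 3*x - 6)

An ∞ − ∞ form. Rationalising with the conjugate, the difference becomes (3x - 6) / (√(9*x^2 + 3*x - 6) + 3x).
For large x the denominator behaves like 2·3x, so the quotient tends to 3/6 = 1/2.

1/2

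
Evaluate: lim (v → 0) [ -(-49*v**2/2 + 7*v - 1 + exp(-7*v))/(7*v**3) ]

49/6

Direct substitution gives 0/0.
Apply L'Hôpital: lim (-49*v + 7 - 7*e^(-7*v))/(-21*v^2), still 0/0.
Apply L'Hôpital: lim (-49 + 49*e^(-7*v))/(-42*v), still 0/0.
After 3 applications of L'Hôpital's rule the quotient is (-343*e^(-7*v))/(-42); substituting v = 0 gives 49/6.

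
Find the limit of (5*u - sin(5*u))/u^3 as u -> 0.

Direct substitution gives 0/0.
Apply L'Hôpital: lim (5 - 5*cos(5*u))/(3*u^2), still 0/0.
Apply L'Hôpital: lim (25*sin(5*u))/(6*u), still 0/0.
After 3 applications of L'Hôpital's rule the quotient is (125*cos(5*u))/(6); substituting u = 0 gives 125/6.

125/6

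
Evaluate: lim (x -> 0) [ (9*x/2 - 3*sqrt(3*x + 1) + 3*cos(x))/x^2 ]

Substitution gives 0/0 (the numerator vanishes to order 2).
Expand each term to order x^2: the coefficient of x^2 in 3·cos(x) is -3/2 and in -3·√(1 + 3x) is 27/8.
Lower-order terms cancel with the polynomial part, so the numerator is (15/8)·x^2 + o(x^2), and the limit is (15/8)/(1) = 15/8.

15/8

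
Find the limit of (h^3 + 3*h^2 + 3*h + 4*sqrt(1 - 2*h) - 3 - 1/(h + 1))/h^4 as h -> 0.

Substitution gives 0/0 (the numerator vanishes to order 4).
Expand each term to order h^4: the coefficient of h^4 in −1/(1 + h) is -1 and in 4·√(1 - 2h) is -5/2.
Lower-order terms cancel with the polynomial part, so the numerator is (-7/2)·h^4 + o(h^4), and the limit is (-7/2)/(1) = -7/2.

-7/2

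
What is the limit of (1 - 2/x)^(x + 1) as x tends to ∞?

The base → 1 and the exponent → ∞: a 1^∞ form.
Take logarithms: (x + 1)·ln(1 - 2/x). Since ln(1+u) ~ u for small u, this behaves like (x)·(-2/x) → -2.
So the limit is e^(-2).

e^(-2)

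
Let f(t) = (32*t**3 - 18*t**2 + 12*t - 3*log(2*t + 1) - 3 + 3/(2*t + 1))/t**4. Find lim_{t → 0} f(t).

60

Substitution gives 0/0; apply L'Hôpital's rule 4 times.
After differentiating numerator and denominator 4 times the quotient is (288*(2*t + 5)/(2*t + 1)^5)/(24); at t = 0 this is 60.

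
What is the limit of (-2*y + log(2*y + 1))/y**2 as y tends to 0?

Direct substitution gives 0/0.
Apply L'Hôpital: lim (-2 + 2/(2*y + 1))/(2*y), still 0/0.
After 2 applications of L'Hôpital's rule the quotient is (-4/(2*y + 1)^2)/(2); substituting y = 0 gives -2.

-2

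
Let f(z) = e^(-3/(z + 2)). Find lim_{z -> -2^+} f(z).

As z → -2⁺, -3/(z + 2) → −∞, so e^(-3/(z + 2)) → 0.

0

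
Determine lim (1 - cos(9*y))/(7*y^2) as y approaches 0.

Substitution gives 0/0.
Use (1 − cos u)/u² → 1/2 with u = 9y: the limit is 9²/(2·7) = 81/14.

81/14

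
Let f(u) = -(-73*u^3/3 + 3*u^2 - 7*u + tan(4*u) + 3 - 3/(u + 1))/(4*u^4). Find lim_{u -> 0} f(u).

Substitution gives 0/0 (the numerator vanishes to order 4).
Expand each term to order u^4: the coefficient of u^4 in -3·1/(1 + u) is -3 and in tan(4u) is 0.
Lower-order terms cancel with the polynomial part, so the numerator is (-3)·u^4 + o(u^4), and the limit is (-3)/(-4) = 3/4.

3/4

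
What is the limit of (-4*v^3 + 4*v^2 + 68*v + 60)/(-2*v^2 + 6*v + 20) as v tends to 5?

96/7

At v = 5 both the top and bottom vanish — a removable singularity. Factoring out (v - 5) from each leaves (-4*v^2 - 16*v - 12)/(-2*v - 4), which at v = 5 equals 96/7.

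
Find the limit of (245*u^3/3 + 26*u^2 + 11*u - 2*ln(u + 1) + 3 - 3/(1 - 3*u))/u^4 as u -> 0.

-485/2

Substitution gives 0/0; apply L'Hôpital's rule 4 times.
After differentiating numerator and denominator 4 times the quotient is (5832/(3*u - 1)^5 + 12/(u + 1)^4)/(24); at u = 0 this is -485/2.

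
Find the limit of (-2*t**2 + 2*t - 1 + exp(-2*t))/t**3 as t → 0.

Direct substitution gives 0/0.
Apply L'Hôpital: lim (-4*t + 2 - 2*e^(-2*t))/(3*t^2), still 0/0.
Apply L'Hôpital: lim (-4 + 4*e^(-2*t))/(6*t), still 0/0.
After 3 applications of L'Hôpital's rule the quotient is (-8*e^(-2*t))/(6); substituting t = 0 gives -4/3.

-4/3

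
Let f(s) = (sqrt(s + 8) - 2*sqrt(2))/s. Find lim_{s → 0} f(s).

Substitution gives 0/0. Multiply numerator and denominator by the conjugate √(8 + s) + √8.
The numerator becomes (8 + s) − 8 = s, so the expression simplifies to 1/(√(8 + s) + √8).
Letting s → 0 gives 1/(2√8) = √(2)/8.

√(2)/8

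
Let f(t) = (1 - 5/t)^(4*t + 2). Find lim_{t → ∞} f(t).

e^(-20)

Let L be the limit and take ln: ln L = lim (4t + 2)·ln(1 - 5/t) = lim (4t + 2)·(-5/t + O(1/t²)) = -20.
Hence L = e^(-20).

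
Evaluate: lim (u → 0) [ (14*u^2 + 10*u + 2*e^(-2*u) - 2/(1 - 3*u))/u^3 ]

Substitution gives 0/0 (the numerator vanishes to order 3).
Expand each term to order u^3: the coefficient of u^3 in 2·e^(-2u) is -8/3 and in -2·1/(1 - 3u) is -54.
Lower-order terms cancel with the polynomial part, so the numerator is (-170/3)·u^3 + o(u^3), and the limit is (-170/3)/(1) = -170/3.

-170/3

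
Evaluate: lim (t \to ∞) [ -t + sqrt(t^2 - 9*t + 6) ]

-9/2

An ∞ − ∞ form. Rationalising with the conjugate, the difference becomes (-9t + 6) / (√(t^2 - 9*t + 6) + t).
For large t the denominator behaves like 2·t, so the quotient tends to -9/2 = -9/2.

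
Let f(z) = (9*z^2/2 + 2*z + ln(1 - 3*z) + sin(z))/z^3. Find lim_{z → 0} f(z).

Substitution gives 0/0; apply L'Hôpital's rule 3 times.
After differentiating numerator and denominator 3 times the quotient is (-cos(z) + 54/(3*z - 1)^3)/(6); at z = 0 this is -55/6.

-55/6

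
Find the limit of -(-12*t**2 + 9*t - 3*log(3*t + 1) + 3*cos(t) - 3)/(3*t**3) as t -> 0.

Substitution gives 0/0 (the numerator vanishes to order 3).
Expand each term to order t^3: the coefficient of t^3 in -3·ln(1 + 3t) is -27 and in 3·cos(t) is 0.
Lower-order terms cancel with the polynomial part, so the numerator is (-27)·t^3 + o(t^3), and the limit is (-27)/(-3) = 9.

9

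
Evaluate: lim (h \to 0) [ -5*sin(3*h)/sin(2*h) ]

-15/2

Substitution gives 0/0.
Divide numerator and denominator by h: sin(3h)/h → 3 and sin(2h)/h → 2, so the limit is -5·3/2 = -15/2.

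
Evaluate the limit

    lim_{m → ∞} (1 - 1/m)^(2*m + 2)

Let L be the limit and take ln: ln L = lim (2m + 2)·ln(1 - 1/m) = lim (2m + 2)·(-1/m + O(1/m²)) = -2.
Hence L = e^(-2).

e^(-2)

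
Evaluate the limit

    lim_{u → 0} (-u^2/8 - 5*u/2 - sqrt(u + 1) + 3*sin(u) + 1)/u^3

-9/16

Substitution gives 0/0 (the numerator vanishes to order 3).
Expand each term to order u^3: the coefficient of u^3 in −√(1 + u) is -1/16 and in 3·sin(u) is -1/2.
Lower-order terms cancel with the polynomial part, so the numerator is (-9/16)·u^3 + o(u^3), and the limit is (-9/16)/(1) = -9/16.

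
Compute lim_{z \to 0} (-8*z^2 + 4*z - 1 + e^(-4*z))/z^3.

-32/3

Direct substitution gives 0/0.
Apply L'Hôpital: lim (-16*z + 4 - 4*e^(-4*z))/(3*z^2), still 0/0.
Apply L'Hôpital: lim (-16 + 16*e^(-4*z))/(6*z), still 0/0.
After 3 applications of L'Hôpital's rule the quotient is (-64*e^(-4*z))/(6); substituting z = 0 gives -32/3.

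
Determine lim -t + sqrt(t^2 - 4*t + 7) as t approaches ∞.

An ∞ − ∞ form. Rationalising with the conjugate, the difference becomes (-4t + 7) / (√(t^2 - 4*t + 7) + t).
For large t the denominator behaves like 2·t, so the quotient tends to -4/2 = -2.

-2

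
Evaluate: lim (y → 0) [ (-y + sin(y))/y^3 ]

Direct substitution gives 0/0.
Apply L'Hôpital: lim (cos(y) - 1)/(3*y^2), still 0/0.
Apply L'Hôpital: lim (-sin(y))/(6*y), still 0/0.
After 3 applications of L'Hôpital's rule the quotient is (-cos(y))/(6); substituting y = 0 gives -1/6.

-1/6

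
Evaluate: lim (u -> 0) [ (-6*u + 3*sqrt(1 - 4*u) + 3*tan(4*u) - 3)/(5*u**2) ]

-6/5

Substitution gives 0/0 (the numerator vanishes to order 2).
Expand each term to order u^2: the coefficient of u^2 in 3·tan(4u) is 0 and in 3·√(1 - 4u) is -6.
Lower-order terms cancel with the polynomial part, so the numerator is (-6)·u^2 + o(u^2), and the limit is (-6)/(5) = -6/5.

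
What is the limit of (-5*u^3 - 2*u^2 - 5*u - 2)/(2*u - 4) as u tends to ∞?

-∞

The numerator has higher degree (3 > 1); the quotient behaves like (-5/(2))·u^2 for large |u|.
As u → +∞ this diverges to -∞.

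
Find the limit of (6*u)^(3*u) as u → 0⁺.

1

Base → 0⁺ and exponent → 0⁺: a 0^0 form.
Take logs: 3u·ln(6u). This is 0·(−∞); rewriting as ln(6u)/(1/(3u)) and applying L'Hôpital gives 0.
Hence the limit is e^0 = 1.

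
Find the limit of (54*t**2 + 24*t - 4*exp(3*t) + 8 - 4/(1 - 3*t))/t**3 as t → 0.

Substitution gives 0/0 (the numerator vanishes to order 3).
Expand each term to order t^3: the coefficient of t^3 in -4·1/(1 - 3t) is -108 and in -4·e^(3t) is -18.
Lower-order terms cancel with the polynomial part, so the numerator is (-126)·t^3 + o(t^3), and the limit is (-126)/(1) = -126.

-126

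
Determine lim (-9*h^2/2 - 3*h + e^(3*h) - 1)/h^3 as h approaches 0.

9/2

Direct substitution gives 0/0.
Apply L'Hôpital: lim (-9*h + 3*e^(3*h) - 3)/(3*h^2), still 0/0.
Apply L'Hôpital: lim (9*e^(3*h) - 9)/(6*h), still 0/0.
After 3 applications of L'Hôpital's rule the quotient is (27*e^(3*h))/(6); substituting h = 0 gives 9/2.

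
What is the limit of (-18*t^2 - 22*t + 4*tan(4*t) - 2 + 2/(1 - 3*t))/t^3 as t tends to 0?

418/3

Substitution gives 0/0 (the numerator vanishes to order 3).
Expand each term to order t^3: the coefficient of t^3 in 2·1/(1 - 3t) is 54 and in 4·tan(4t) is 256/3.
Lower-order terms cancel with the polynomial part, so the numerator is (418/3)·t^3 + o(t^3), and the limit is (418/3)/(1) = 418/3.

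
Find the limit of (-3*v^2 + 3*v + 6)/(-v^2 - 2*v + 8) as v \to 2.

3/2

At v = 2 both the top and bottom vanish — a removable singularity. Factoring out (v - 2) from each leaves (-3*v - 3)/(-v - 4), which at v = 2 equals 3/2.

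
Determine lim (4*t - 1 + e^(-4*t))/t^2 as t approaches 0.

8

Direct substitution gives 0/0.
Apply L'Hôpital: lim (4 - 4*e^(-4*t))/(2*t), still 0/0.
After 2 applications of L'Hôpital's rule the quotient is (16*e^(-4*t))/(2); substituting t = 0 gives 8.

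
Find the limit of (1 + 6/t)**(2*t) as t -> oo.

The base → 1 and the exponent → ∞: a 1^∞ form.
Take logarithms: (2t)·ln(1 + 6/t). Since ln(1+u) ~ u for small u, this behaves like (2t)·(6/t) → 12.
So the limit is e^(12).

e^(12)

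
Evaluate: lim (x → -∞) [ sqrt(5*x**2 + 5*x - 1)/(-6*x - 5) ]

For large |x|, √(5*x^2 + 5*x - 1) ≈ √5·|x| and the denominator ≈ -6x.
Since x → −∞, |x| = −x, giving −√5/(-6) = √(5)/6.

√(5)/6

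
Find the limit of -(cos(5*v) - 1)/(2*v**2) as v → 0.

Direct substitution gives 0/0.
Apply L'Hôpital: lim (-5*sin(5*v))/(-4*v), still 0/0.
After 2 applications of L'Hôpital's rule the quotient is (-25*cos(5*v))/(-4); substituting v = 0 gives 25/4.

25/4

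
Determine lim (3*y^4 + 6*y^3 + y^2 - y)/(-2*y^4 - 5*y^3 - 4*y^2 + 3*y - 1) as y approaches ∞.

-3/2

Numerator and denominator both have degree 4.
Dividing every term by y^4, all lower-order terms vanish and the limit is the ratio of leading coefficients, 3/(-2) = -3/2.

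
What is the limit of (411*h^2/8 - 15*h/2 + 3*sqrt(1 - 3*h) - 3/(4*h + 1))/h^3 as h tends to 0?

2991/16

Substitution gives 0/0; apply L'Hôpital's rule 3 times.
After differentiating numerator and denominator 3 times the quotient is (1152/(4*h + 1)^4 - 243/(8*(1 - 3*h)^(5/2)))/(6); at h = 0 this is 2991/16.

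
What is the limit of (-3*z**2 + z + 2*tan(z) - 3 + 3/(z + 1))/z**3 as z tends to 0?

-7/3

Substitution gives 0/0 (the numerator vanishes to order 3).
Expand each term to order z^3: the coefficient of z^3 in 2·tan(z) is 2/3 and in 3·1/(1 + z) is -3.
Lower-order terms cancel with the polynomial part, so the numerator is (-7/3)·z^3 + o(z^3), and the limit is (-7/3)/(1) = -7/3.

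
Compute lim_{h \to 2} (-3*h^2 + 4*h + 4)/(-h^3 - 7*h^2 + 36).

1/5

Since h = 2 makes numerator and denominator zero, (h - 2) divides both.
Cancelling it gives (-3*h - 2)/(-h^2 - 9*h - 18); now plug in h = 2 to get 1/5.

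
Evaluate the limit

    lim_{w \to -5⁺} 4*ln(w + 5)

As w → -5⁺, w + 5 → 0⁺ and ln(w + 5) → −∞.
Multiplying by 4 gives -∞.

-∞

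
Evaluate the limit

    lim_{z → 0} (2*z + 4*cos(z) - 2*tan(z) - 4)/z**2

-2

Substitution gives 0/0; apply L'Hôpital's rule 2 times.
After differentiating numerator and denominator 2 times the quotient is (-4*cos(z) - 4*tan(z)^3 - 4*tan(z))/(2); at z = 0 this is -2.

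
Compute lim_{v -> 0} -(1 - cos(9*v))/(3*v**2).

Substitution gives 0/0.
Use (1 − cos u)/u² → 1/2 with u = 9v: the limit is 9²/(2·(-3)) = -27/2.

-27/2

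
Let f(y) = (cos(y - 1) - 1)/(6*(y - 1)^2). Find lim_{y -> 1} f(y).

-1/12

Direct substitution gives 0/0.
Apply L'Hôpital: lim (-sin(y - 1))/(12*y - 12), still 0/0.
After 2 applications of L'Hôpital's rule the quotient is (-cos(y - 1))/(12); substituting y = 1 gives -1/12.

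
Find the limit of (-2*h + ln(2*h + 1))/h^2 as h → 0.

-2

Direct substitution gives 0/0.
Apply L'Hôpital: lim (-2 + 2/(2*h + 1))/(2*h), still 0/0.
After 2 applications of L'Hôpital's rule the quotient is (-4/(2*h + 1)^2)/(2); substituting h = 0 gives -2.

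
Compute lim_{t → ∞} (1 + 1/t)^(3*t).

e^(3)

Write it as [(1 + 1/t)^t]^(3) · (1 + 1/t)^(0). The bracketed term tends to e^(1) and the second factor to 1, so the limit is e^(3).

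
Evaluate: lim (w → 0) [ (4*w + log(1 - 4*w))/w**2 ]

Direct substitution gives 0/0.
Apply L'Hôpital: lim (4 - 4/(1 - 4*w))/(2*w), still 0/0.
After 2 applications of L'Hôpital's rule the quotient is (-16/(1 - 4*w)^2)/(2); substituting w = 0 gives -8.

-8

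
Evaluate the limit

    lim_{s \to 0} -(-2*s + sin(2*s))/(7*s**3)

4/21

Direct substitution gives 0/0.
Apply L'Hôpital: lim (2*cos(2*s) - 2)/(-21*s^2), still 0/0.
Apply L'Hôpital: lim (-4*sin(2*s))/(-42*s), still 0/0.
After 3 applications of L'Hôpital's rule the quotient is (-8*cos(2*s))/(-42); substituting s = 0 gives 4/21.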